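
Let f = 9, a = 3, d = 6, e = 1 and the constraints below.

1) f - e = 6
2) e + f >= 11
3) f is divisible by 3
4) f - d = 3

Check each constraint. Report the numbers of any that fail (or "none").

1) f - e = 9 - 1 = 8, not 6 — fails.
2) e + f = 1 + 9 = 10; 10 < 11, bound 11 not met — fails.
3) 9 / 3 = 3, so 3 divides 9 — holds.
4) f - d = 9 - 6 = 3 — holds.

The assignment fails constraints 1 and 2.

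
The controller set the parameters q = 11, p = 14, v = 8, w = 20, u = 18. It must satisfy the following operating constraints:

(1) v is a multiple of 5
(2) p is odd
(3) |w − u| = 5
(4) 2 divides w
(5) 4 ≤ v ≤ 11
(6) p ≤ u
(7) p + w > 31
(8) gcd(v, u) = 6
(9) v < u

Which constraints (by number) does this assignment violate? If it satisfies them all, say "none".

(1) 8 = 5×1 + 3, so 5 does not divide 8 — violated.
(2) p = 14 is even — violated.
(3) |20 − 18| = 2, not 5 — violated.
(4) 20 / 2 = 10, so 2 divides 20 — satisfied.
(5) v = 8 lies in [4, 11] — satisfied.
(6) p = 14, u = 18; 14 ≤ 18 — satisfied.
(7) p + w = 14 + 20 = 34; 34 > 31 — satisfied.
(8) gcd(8, 18) = 2, not 6 — violated.
(9) v = 8, u = 18; 8 < 18 — satisfied.

No — constraints 1, 2, 3, 8 are not satisfied.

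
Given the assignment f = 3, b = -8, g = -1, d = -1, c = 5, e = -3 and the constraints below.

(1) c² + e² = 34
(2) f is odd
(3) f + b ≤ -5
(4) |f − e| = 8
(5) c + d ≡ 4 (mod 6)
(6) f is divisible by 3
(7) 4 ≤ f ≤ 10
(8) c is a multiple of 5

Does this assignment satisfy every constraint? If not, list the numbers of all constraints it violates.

The assignment fails constraints 4, 7.

(1) c² + e² = 5² + (-3)² = 25 + 9 = 34  yes
(2) f = 3 is odd  yes
(3) f + b = 3 + (-8) = -5; -5 ≤ -5  yes
(4) |3 − (-3)| = 6, not 8  no
(5) c + d = 4; 4 mod 6 = 4  yes
(6) 3 / 3 = 1, so 3 divides 3  yes
(7) f = 3 is outside [4, 10]  no
(8) 5 / 5 = 1, so 5 divides 5  yes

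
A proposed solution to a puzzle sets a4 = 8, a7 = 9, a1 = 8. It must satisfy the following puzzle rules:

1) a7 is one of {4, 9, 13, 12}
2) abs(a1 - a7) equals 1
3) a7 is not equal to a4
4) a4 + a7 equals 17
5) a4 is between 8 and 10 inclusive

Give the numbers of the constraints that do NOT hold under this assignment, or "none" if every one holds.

1) a7 = 9 is in {4, 9, 13, 12}  OK
2) abs(8 - 9) = 1  OK
3) a7 = 9, a4 = 8; distinct  OK
4) a4 + a7 = 8 + 9 = 17  OK
5) a4 = 8 lies in [8, 10]  OK

No violations.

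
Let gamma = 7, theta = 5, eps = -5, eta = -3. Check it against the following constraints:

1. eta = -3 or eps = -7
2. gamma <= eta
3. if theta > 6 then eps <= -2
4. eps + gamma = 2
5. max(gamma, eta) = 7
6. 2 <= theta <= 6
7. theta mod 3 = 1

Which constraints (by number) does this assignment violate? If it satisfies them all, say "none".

1. eta = -3 = -3 (first disjunct) — holds.
2. gamma = 7, eta = -3; 7 > -3 (want ≤) — does not hold.
3. theta = 5, not > 6; antecedent false, conditional vacuously true — holds.
4. eps + gamma = -5 + 7 = 2 — holds.
5. max(7, -3) = 7 — holds.
6. theta = 5 lies in [2, 6] — holds.
7. 5 mod 3 = 2, not 1 — does not hold.

No — constraints 2, 7 are not satisfied.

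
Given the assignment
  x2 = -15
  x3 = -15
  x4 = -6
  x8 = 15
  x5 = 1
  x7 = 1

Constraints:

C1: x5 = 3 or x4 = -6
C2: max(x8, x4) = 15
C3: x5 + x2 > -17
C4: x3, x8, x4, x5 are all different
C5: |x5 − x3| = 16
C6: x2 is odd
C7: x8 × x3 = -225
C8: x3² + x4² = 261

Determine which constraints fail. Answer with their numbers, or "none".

None — every constraint holds.

C1: x5 = 1 ≠ 3, but x4 = -6 = -6 (second disjunct)  ✔
C2: max(15, -6) = 15  ✔
C3: x5 + x2 = 1 + (-15) = -14; -14 > -17  ✔
C4: values -15, 15, -6, 1 are pairwise distinct  ✔
C5: |1 − (-15)| = 16  ✔
C6: x2 = -15 is odd  ✔
C7: x8 × x3 = 15 × (-15) = -225  ✔
C8: x3² + x4² = (-15)² + (-6)² = 225 + 36 = 261  ✔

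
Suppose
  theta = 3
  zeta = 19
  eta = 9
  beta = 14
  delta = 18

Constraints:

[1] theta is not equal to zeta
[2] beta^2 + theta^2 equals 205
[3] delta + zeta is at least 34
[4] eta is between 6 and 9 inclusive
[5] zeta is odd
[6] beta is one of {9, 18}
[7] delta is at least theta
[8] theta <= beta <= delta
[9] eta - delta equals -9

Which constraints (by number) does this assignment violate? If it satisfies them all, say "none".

Constraint 6 is violated.

[1] theta = 3, zeta = 19; distinct  true
[2] beta^2 + theta^2 = 14^2 + 3^2 = 196 + 9 = 205  true
[3] delta + zeta = 18 + 19 = 37; 37 ≥ 34  true
[4] eta = 9 lies in [6, 9]  true
[5] zeta = 19 is odd  true
[6] beta = 14 is not in {9, 18}  false
[7] delta = 18, theta = 3; 18 ≥ 3  true
[8] values 3 <= 14 <= 18  true
[9] eta - delta = 9 - 18 = -9  true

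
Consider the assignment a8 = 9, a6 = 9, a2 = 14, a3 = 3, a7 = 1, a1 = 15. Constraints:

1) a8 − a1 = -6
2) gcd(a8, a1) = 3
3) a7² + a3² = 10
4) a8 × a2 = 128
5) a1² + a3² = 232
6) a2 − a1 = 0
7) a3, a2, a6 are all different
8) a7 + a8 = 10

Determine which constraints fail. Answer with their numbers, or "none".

1) a8 − a1 = 9 − 15 = -6 — holds.
2) gcd(9, 15) = 3 — holds.
3) a7² + a3² = 1² + 3² = 1 + 9 = 10 — holds.
4) a8 × a2 = 9 × 14 = 126, not 128 — does not hold.
5) a1² + a3² = 15² + 3² = 225 + 9 = 234, not 232 — does not hold.
6) a2 − a1 = 14 − 15 = -1, not 0 — does not hold.
7) values 3, 14, 9 are pairwise distinct — holds.
8) a7 + a8 = 1 + 9 = 10 — holds.

Constraints 4, 5, and 6 do not hold.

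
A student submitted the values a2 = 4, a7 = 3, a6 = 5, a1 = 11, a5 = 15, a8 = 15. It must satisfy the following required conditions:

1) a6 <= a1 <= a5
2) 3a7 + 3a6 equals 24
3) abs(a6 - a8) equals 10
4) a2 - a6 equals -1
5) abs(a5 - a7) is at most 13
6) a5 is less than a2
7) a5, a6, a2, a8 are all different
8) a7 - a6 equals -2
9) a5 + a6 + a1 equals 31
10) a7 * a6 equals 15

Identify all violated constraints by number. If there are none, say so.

1) values 5 <= 11 <= 15 — holds.
2) 3a7 + 3a6 = 3(3) + 3(5) = 24 — holds.
3) abs(5 - 15) = 10 — holds.
4) a2 - a6 = 4 - 5 = -1 — holds.
5) abs(15 - 3) = 12; 12 ≤ 13 — holds.
6) a5 = 15, a2 = 4; 15 ≥ 4 (want <) — does not hold.
7) a5 = a8 = 15, not all different — does not hold.
8) a7 - a6 = 3 - 5 = -2 — holds.
9) a5 + a6 + a1 = 15 + 5 + 11 = 31 — holds.
10) a7 * a6 = 3 * 5 = 15 — holds.

No — constraints 6 and 7 are not satisfied.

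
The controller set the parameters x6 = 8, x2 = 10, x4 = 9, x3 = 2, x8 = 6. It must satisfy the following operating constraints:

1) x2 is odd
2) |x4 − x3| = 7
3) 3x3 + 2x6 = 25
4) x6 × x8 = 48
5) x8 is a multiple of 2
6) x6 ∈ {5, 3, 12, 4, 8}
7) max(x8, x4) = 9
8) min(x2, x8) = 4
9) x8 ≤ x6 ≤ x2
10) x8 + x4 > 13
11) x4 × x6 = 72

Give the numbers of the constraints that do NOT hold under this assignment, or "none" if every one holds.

Violated: 1, 3, 8.

1) x2 = 10 is even  fails
2) |9 − 2| = 7  holds
3) 3x3 + 2x6 = 3(2) + 2(8) = 22, not 25  fails
4) x6 × x8 = 8 × 6 = 48  holds
5) 6 / 2 = 3, so 2 divides 6  holds
6) x6 = 8 is in {5, 3, 12, 4, 8}  holds
7) max(6, 9) = 9  holds
8) min(10, 6) = 6, not 4  fails
9) values 6 ≤ 8 ≤ 10  holds
10) x8 + x4 = 6 + 9 = 15; 15 > 13  holds
11) x4 × x6 = 9 × 8 = 72  holds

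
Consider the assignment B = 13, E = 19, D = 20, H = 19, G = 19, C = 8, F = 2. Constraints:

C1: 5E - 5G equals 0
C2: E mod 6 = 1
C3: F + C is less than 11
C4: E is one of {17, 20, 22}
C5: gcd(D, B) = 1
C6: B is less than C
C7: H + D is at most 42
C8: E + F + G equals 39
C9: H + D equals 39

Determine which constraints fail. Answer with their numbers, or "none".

C1: 5E - 5G = 5(19) - 5(19) = 0  yes
C2: 19 mod 6 = 1  yes
C3: F + C = 2 + 8 = 10; 10 < 11  yes
C4: E = 19 is not in {17, 20, 22}  no
C5: gcd(20, 13) = 1  yes
C6: B = 13, C = 8; 13 ≥ 8 (want <)  no
C7: H + D = 19 + 20 = 39; 39 ≤ 42  yes
C8: E + F + G = 19 + 2 + 19 = 40, not 39  no
C9: H + D = 19 + 20 = 39  yes

Constraints 4, 6, and 8 do not hold.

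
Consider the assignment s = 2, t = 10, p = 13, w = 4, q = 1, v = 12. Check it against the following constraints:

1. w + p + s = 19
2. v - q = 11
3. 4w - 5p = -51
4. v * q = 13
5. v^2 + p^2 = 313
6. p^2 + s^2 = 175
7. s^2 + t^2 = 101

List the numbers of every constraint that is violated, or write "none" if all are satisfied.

The assignment fails constraints 3, 4, 6, and 7.

1. w + p + s = 4 + 13 + 2 = 19 — OK.
2. v - q = 12 - 1 = 11 — OK.
3. 4w - 5p = 4(4) - 5(13) = -49, not -51 — violated.
4. v * q = 12 * 1 = 12, not 13 — violated.
5. v^2 + p^2 = 12^2 + 13^2 = 144 + 169 = 313 — OK.
6. p^2 + s^2 = 13^2 + 2^2 = 169 + 4 = 173, not 175 — violated.
7. s^2 + t^2 = 2^2 + 10^2 = 4 + 100 = 104, not 101 — violated.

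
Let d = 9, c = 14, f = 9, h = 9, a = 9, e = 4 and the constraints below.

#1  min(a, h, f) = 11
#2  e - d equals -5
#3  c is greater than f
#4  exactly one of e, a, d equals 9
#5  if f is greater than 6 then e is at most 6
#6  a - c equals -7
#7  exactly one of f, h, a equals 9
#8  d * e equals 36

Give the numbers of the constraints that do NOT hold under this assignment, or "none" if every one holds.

Constraints 1, 4, 6, and 7 are violated.

#1 min(9, 9, 9) = 9, not 11 — fails.
#2 e - d = 4 - 9 = -5 — holds.
#3 c = 14, f = 9; 14 > 9 — holds.
#4 e=4, a=9, d=9; 2 of them equal 9, not exactly one — fails.
#5 f = 9 > 6, so we need e ≤ 6; e = 4 ≤ 6 — holds.
#6 a - c = 9 - 14 = -5, not -7 — fails.
#7 f=9, h=9, a=9; 3 of them equal 9, not exactly one — fails.
#8 d * e = 9 * 4 = 36 — holds.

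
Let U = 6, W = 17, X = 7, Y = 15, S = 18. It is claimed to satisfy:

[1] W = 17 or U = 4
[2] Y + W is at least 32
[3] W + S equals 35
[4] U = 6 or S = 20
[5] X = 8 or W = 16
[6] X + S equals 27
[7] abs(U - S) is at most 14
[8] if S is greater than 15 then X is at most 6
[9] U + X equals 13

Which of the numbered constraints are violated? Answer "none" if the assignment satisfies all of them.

[1] W = 17 = 17 (first disjunct)  OK
[2] Y + W = 15 + 17 = 32; 32 ≥ 32  OK
[3] W + S = 17 + 18 = 35  OK
[4] U = 6 = 6 (first disjunct)  OK
[5] X = 7 ≠ 8 and W = 17 ≠ 16; both disjuncts false  FAIL
[6] X + S = 7 + 18 = 25, not 27  FAIL
[7] abs(6 - 18) = 12; 12 ≤ 14  OK
[8] S = 18 > 15, so we need X ≤ 6; but X = 7 > 6  FAIL
[9] U + X = 6 + 7 = 13  OK

Constraints 5, 6, and 8 do not hold.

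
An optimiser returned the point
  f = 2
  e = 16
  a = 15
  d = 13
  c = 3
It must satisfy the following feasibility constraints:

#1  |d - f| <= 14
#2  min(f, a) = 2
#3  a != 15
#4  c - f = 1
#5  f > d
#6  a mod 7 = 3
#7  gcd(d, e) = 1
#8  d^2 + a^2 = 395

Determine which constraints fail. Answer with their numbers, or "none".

Violated: 3, 5, 6, and 8.

#1 |13 - 2| = 11; 11 ≤ 14 — OK.
#2 min(2, 15) = 2 — OK.
#3 a = 15, but 15 is required to differ — violated.
#4 c - f = 3 - 2 = 1 — OK.
#5 f = 2, d = 13; 2 ≤ 13 (want >) — violated.
#6 15 mod 7 = 1, not 3 — violated.
#7 gcd(13, 16) = 1 — OK.
#8 d^2 + a^2 = 13^2 + 15^2 = 169 + 225 = 394, not 395 — violated.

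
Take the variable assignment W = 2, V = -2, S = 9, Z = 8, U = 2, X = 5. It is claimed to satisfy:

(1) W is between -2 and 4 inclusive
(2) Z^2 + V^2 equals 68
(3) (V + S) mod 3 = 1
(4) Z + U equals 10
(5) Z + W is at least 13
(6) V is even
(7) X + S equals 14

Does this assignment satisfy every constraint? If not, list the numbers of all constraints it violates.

(1) W = 2 lies in [-2, 4]  OK
(2) Z^2 + V^2 = 8^2 + (-2)^2 = 64 + 4 = 68  OK
(3) V + S = 7; 7 mod 3 = 1  OK
(4) Z + U = 8 + 2 = 10  OK
(5) Z + W = 8 + 2 = 10; 10 < 13, bound 13 not met  FAIL
(6) V = -2 is even  OK
(7) X + S = 5 + 9 = 14  OK

No — constraint 5 is not satisfied.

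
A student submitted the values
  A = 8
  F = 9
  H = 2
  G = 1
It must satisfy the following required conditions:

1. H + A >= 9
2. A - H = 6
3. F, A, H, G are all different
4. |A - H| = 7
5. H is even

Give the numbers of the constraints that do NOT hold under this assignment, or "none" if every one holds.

Violated: 4.

1. H + A = 2 + 8 = 10; 10 ≥ 9  holds
2. A - H = 8 - 2 = 6  holds
3. values 9, 8, 2, 1 are pairwise distinct  holds
4. |8 - 2| = 6, not 7  fails
5. H = 2 is even  holds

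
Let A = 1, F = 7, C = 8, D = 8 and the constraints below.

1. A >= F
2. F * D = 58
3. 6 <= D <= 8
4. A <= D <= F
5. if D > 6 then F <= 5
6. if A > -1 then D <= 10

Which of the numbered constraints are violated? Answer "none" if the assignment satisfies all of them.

1. A = 1, F = 7; 1 < 7 (want ≥)  fails
2. F * D = 7 * 8 = 56, not 58  fails
3. D = 8 lies in [6, 8]  holds
4. values 1, 8, 7; D = 8 is not <= F = 7  fails
5. D = 8 > 6, so we need F ≤ 5; but F = 7 > 5  fails
6. A = 1 > -1, so we need D ≤ 10; D = 8 ≤ 10  holds

Constraints 1, 2, 4, and 5 are violated.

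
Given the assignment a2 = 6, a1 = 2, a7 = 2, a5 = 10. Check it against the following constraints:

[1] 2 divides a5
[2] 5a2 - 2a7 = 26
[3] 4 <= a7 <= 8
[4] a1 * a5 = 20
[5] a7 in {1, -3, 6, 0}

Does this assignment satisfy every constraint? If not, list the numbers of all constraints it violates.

[1] 10 / 2 = 5, so 2 divides 10  true
[2] 5a2 - 2a7 = 5(6) - 2(2) = 26  true
[3] a7 = 2 is outside [4, 8]  false
[4] a1 * a5 = 2 * 10 = 20  true
[5] a7 = 2 is not in {1, -3, 6, 0}  false

Constraints 3, 5 are violated.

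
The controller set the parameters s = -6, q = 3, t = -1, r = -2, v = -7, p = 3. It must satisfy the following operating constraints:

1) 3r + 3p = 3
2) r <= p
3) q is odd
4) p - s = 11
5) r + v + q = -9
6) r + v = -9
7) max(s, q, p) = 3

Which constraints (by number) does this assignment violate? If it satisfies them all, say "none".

1) 3r + 3p = 3(-2) + 3(3) = 3 — holds.
2) r = -2, p = 3; -2 ≤ 3 — holds.
3) q = 3 is odd — holds.
4) p - s = 3 - (-6) = 9, not 11 — does not hold.
5) r + v + q = -2 + (-7) + 3 = -6, not -9 — does not hold.
6) r + v = -2 + (-7) = -9 — holds.
7) max(-6, 3, 3) = 3 — holds.

Violated: 4, 5.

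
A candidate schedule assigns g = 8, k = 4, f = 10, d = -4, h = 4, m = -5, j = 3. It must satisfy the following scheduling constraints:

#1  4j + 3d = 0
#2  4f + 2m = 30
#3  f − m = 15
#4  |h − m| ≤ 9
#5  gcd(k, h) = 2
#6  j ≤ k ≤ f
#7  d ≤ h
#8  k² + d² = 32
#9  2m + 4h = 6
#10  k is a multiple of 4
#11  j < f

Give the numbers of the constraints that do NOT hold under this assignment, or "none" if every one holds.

Constraint 5 is violated.

#1 4j + 3d = 4(3) + 3(-4) = 0  true
#2 4f + 2m = 4(10) + 2(-5) = 30  true
#3 f − m = 10 − (-5) = 15  true
#4 |4 − (-5)| = 9; 9 ≤ 9  true
#5 gcd(4, 4) = 4, not 2  false
#6 values 3 ≤ 4 ≤ 10  true
#7 d = -4, h = 4; -4 ≤ 4  true
#8 k² + d² = 4² + (-4)² = 16 + 16 = 32  true
#9 2m + 4h = 2(-5) + 4(4) = 6  true
#10 4 / 4 = 1, so 4 divides 4  true
#11 j = 3, f = 10; 3 < 10  true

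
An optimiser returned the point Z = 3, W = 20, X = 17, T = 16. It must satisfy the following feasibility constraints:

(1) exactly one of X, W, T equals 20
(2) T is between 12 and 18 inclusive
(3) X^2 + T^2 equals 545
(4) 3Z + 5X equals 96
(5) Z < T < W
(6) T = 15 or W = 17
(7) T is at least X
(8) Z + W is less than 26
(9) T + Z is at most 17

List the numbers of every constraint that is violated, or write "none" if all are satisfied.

Constraints 4, 6, 7, 9 are violated.

(1) X=17, W=20, T=16; 1 of them equals 20 — OK.
(2) T = 16 lies in [12, 18] — OK.
(3) X^2 + T^2 = 17^2 + 16^2 = 289 + 256 = 545 — OK.
(4) 3Z + 5X = 3(3) + 5(17) = 94, not 96 — violated.
(5) values 3 < 16 < 20 — OK.
(6) T = 16 ≠ 15 and W = 20 ≠ 17; both disjuncts false — violated.
(7) T = 16, X = 17; 16 < 17 (want ≥) — violated.
(8) Z + W = 3 + 20 = 23; 23 < 26 — OK.
(9) T + Z = 16 + 3 = 19; 19 > 17, bound 17 not met — violated.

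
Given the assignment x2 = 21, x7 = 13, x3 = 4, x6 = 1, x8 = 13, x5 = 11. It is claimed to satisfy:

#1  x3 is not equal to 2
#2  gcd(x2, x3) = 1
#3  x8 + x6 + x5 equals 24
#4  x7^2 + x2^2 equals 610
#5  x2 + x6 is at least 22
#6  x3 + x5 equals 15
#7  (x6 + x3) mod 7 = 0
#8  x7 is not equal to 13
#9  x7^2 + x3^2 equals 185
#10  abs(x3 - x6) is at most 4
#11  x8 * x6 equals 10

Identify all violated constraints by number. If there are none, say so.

#1 x3 = 4, and 4 ≠ 2  yes
#2 gcd(21, 4) = 1  yes
#3 x8 + x6 + x5 = 13 + 1 + 11 = 25, not 24  no
#4 x7^2 + x2^2 = 13^2 + 21^2 = 169 + 441 = 610  yes
#5 x2 + x6 = 21 + 1 = 22; 22 ≥ 22  yes
#6 x3 + x5 = 4 + 11 = 15  yes
#7 x6 + x3 = 5; 5 mod 7 = 5, not 0  no
#8 x7 = 13, but 13 is required to differ  no
#9 x7^2 + x3^2 = 13^2 + 4^2 = 169 + 16 = 185  yes
#10 abs(4 - 1) = 3; 3 ≤ 4  yes
#11 x8 * x6 = 13 * 1 = 13, not 10  no

Constraints 3, 7, 8, and 11 do not hold.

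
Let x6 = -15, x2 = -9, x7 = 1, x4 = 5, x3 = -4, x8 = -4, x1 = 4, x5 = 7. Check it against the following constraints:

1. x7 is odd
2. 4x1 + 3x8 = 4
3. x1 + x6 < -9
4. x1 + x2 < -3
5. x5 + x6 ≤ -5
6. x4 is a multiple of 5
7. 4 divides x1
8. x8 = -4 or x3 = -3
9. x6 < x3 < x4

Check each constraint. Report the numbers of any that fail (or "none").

1. x7 = 1 is odd — OK.
2. 4x1 + 3x8 = 4(4) + 3(-4) = 4 — OK.
3. x1 + x6 = 4 + (-15) = -11; -11 < -9 — OK.
4. x1 + x2 = 4 + (-9) = -5; -5 < -3 — OK.
5. x5 + x6 = 7 + (-15) = -8; -8 ≤ -5 — OK.
6. 5 / 5 = 1, so 5 divides 5 — OK.
7. 4 / 4 = 1, so 4 divides 4 — OK.
8. x8 = -4 = -4 (first disjunct) — OK.
9. values -15 < -4 < 5 — OK.

No violations.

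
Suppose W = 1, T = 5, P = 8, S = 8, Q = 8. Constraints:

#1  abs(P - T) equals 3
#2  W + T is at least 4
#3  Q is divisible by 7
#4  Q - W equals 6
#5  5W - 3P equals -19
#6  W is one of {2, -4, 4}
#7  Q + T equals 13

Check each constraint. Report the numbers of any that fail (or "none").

Constraints 3, 4, and 6 do not hold.

#1 abs(8 - 5) = 3  ✔
#2 W + T = 1 + 5 = 6; 6 ≥ 4  ✔
#3 8 = 7*1 + 1, so 7 does not divide 8  ✘
#4 Q - W = 8 - 1 = 7, not 6  ✘
#5 5W - 3P = 5(1) - 3(8) = -19  ✔
#6 W = 1 is not in {2, -4, 4}  ✘
#7 Q + T = 8 + 5 = 13  ✔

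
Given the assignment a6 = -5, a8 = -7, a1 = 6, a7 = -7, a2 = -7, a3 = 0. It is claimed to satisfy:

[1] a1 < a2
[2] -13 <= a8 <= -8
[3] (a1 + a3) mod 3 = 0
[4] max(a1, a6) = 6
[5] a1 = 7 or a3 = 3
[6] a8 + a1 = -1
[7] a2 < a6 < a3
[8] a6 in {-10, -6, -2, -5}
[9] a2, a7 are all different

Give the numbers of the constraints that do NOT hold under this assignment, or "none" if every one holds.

[1] a1 = 6, a2 = -7; 6 ≥ -7 (want <)  fails
[2] a8 = -7 is outside [-13, -8]  fails
[3] a1 + a3 = 6; 6 mod 3 = 0  holds
[4] max(6, -5) = 6  holds
[5] a1 = 6 ≠ 7 and a3 = 0 ≠ 3; both disjuncts false  fails
[6] a8 + a1 = -7 + 6 = -1  holds
[7] values -7 < -5 < 0  holds
[8] a6 = -5 is in {-10, -6, -2, -5}  holds
[9] a2 = a7 = -7, not all different  fails

The assignment fails constraints 1, 2, 5, and 9.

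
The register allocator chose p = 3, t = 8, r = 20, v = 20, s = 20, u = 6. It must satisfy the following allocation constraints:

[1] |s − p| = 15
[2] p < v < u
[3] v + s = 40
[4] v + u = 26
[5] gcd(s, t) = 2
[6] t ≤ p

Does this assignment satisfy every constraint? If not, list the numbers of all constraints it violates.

Violated: 1, 2, 5, and 6.

[1] |20 − 3| = 17, not 15  no
[2] values 3, 20, 6; v = 20 is not < u = 6  no
[3] v + s = 20 + 20 = 40  yes
[4] v + u = 20 + 6 = 26  yes
[5] gcd(20, 8) = 4, not 2  no
[6] t = 8, p = 3; 8 > 3 (want ≤)  no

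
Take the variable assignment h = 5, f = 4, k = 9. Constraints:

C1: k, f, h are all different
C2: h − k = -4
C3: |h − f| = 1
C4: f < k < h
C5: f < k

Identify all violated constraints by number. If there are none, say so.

No — constraint 4 is not satisfied.

C1: values 9, 4, 5 are pairwise distinct  OK
C2: h − k = 5 − 9 = -4  OK
C3: |5 − 4| = 1  OK
C4: values 4, 9, 5; k = 9 is not < h = 5  FAIL
C5: f = 4, k = 9; 4 < 9  OK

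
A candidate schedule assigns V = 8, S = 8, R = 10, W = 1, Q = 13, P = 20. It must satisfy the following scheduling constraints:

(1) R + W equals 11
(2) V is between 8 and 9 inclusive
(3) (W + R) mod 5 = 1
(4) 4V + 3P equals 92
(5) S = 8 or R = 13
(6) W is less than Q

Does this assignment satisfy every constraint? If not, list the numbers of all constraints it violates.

All constraints are satisfied.

(1) R + W = 10 + 1 = 11 — holds.
(2) V = 8 lies in [8, 9] — holds.
(3) W + R = 11; 11 mod 5 = 1 — holds.
(4) 4V + 3P = 4(8) + 3(20) = 92 — holds.
(5) S = 8 = 8 (first disjunct) — holds.
(6) W = 1, Q = 13; 1 < 13 — holds.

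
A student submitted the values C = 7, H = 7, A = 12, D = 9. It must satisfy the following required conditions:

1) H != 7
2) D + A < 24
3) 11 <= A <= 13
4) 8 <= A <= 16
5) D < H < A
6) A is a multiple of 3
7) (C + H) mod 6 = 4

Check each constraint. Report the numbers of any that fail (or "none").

1) H = 7, but 7 is required to differ — violated.
2) D + A = 9 + 12 = 21; 21 < 24 — satisfied.
3) A = 12 lies in [11, 13] — satisfied.
4) A = 12 lies in [8, 16] — satisfied.
5) values 9, 7, 12; D = 9 is not < H = 7 — violated.
6) 12 / 3 = 4, so 3 divides 12 — satisfied.
7) C + H = 14; 14 mod 6 = 2, not 4 — violated.

Violated: 1, 5, 7.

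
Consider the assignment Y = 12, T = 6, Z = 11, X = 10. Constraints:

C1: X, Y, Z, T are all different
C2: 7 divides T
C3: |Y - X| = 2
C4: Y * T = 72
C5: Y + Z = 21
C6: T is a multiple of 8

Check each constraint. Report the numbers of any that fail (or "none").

C1: values 10, 12, 11, 6 are pairwise distinct — satisfied.
C2: 6 = 7*0 + 6, so 7 does not divide 6 — violated.
C3: |12 - 10| = 2 — satisfied.
C4: Y * T = 12 * 6 = 72 — satisfied.
C5: Y + Z = 12 + 11 = 23, not 21 — violated.
C6: 6 = 8*0 + 6, so 8 does not divide 6 — violated.

No — constraints 2, 5, 6 are not satisfied.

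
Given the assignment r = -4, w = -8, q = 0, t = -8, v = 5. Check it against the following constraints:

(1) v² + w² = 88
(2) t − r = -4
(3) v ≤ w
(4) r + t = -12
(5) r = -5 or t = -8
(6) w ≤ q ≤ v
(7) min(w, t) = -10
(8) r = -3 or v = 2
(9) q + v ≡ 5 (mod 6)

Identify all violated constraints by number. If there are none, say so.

(1) v² + w² = 5² + (-8)² = 25 + 64 = 89, not 88  fails
(2) t − r = -8 − (-4) = -4  holds
(3) v = 5, w = -8; 5 > -8 (want ≤)  fails
(4) r + t = -4 + (-8) = -12  holds
(5) r = -4 ≠ -5, but t = -8 = -8 (second disjunct)  holds
(6) values -8 ≤ 0 ≤ 5  holds
(7) min(-8, -8) = -8, not -10  fails
(8) r = -4 ≠ -3 and v = 5 ≠ 2; both disjuncts false  fails
(9) q + v = 5; 5 mod 6 = 5  holds

Constraints 1, 3, 7, and 8 do not hold.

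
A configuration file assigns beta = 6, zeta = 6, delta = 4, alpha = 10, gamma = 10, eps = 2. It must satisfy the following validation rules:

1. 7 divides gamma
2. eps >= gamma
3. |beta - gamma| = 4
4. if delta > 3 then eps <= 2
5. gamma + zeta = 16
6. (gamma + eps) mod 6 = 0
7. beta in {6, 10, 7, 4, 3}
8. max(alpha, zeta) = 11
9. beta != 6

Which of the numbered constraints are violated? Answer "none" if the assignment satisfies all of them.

1. 10 = 7*1 + 3, so 7 does not divide 10 — fails.
2. eps = 2, gamma = 10; 2 < 10 (want ≥) — fails.
3. |6 - 10| = 4 — holds.
4. delta = 4 > 3, so we need eps ≤ 2; eps = 2 ≤ 2 — holds.
5. gamma + zeta = 10 + 6 = 16 — holds.
6. gamma + eps = 12; 12 mod 6 = 0 — holds.
7. beta = 6 is in {6, 10, 7, 4, 3} — holds.
8. max(10, 6) = 10, not 11 — fails.
9. beta = 6, but 6 is required to differ — fails.

No — constraints 1, 2, 8, 9 are not satisfied.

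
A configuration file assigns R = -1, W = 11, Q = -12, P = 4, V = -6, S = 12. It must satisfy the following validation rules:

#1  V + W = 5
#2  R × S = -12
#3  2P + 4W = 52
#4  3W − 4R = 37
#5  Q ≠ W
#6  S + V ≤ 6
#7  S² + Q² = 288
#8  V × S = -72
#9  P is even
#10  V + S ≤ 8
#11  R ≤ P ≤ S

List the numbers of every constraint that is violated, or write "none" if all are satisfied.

No violations.

#1 V + W = -6 + 11 = 5  ✓
#2 R × S = -1 × 12 = -12  ✓
#3 2P + 4W = 2(4) + 4(11) = 52  ✓
#4 3W − 4R = 3(11) − 4(-1) = 37  ✓
#5 Q = -12, W = 11; distinct  ✓
#6 S + V = 12 + (-6) = 6; 6 ≤ 6  ✓
#7 S² + Q² = 12² + (-12)² = 144 + 144 = 288  ✓
#8 V × S = -6 × 12 = -72  ✓
#9 P = 4 is even  ✓
#10 V + S = -6 + 12 = 6; 6 ≤ 8  ✓
#11 values -1 ≤ 4 ≤ 12  ✓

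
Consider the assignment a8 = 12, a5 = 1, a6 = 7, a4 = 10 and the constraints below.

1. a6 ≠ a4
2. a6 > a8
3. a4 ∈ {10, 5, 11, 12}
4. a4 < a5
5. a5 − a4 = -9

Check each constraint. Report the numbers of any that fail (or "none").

1. a6 = 7, a4 = 10; distinct  ✓
2. a6 = 7, a8 = 12; 7 ≤ 12 (want >)  ✗
3. a4 = 10 is in {10, 5, 11, 12}  ✓
4. a4 = 10, a5 = 1; 10 ≥ 1 (want <)  ✗
5. a5 − a4 = 1 − 10 = -9  ✓

Violated: 2 and 4.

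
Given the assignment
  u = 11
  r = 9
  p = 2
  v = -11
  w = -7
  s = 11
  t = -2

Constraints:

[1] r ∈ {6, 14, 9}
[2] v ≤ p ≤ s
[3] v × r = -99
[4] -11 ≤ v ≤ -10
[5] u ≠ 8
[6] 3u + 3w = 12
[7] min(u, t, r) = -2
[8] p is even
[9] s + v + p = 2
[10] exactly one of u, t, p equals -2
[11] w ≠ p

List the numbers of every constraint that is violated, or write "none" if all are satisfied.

Yes — all constraints hold.

[1] r = 9 is in {6, 14, 9} — OK.
[2] values -11 ≤ 2 ≤ 11 — OK.
[3] v × r = -11 × 9 = -99 — OK.
[4] v = -11 lies in [-11, -10] — OK.
[5] u = 11, and 11 ≠ 8 — OK.
[6] 3u + 3w = 3(11) + 3(-7) = 12 — OK.
[7] min(11, -2, 9) = -2 — OK.
[8] p = 2 is even — OK.
[9] s + v + p = 11 + (-11) + 2 = 2 — OK.
[10] u=11, t=-2, p=2; 1 of them equals -2 — OK.
[11] w = -7, p = 2; distinct — OK.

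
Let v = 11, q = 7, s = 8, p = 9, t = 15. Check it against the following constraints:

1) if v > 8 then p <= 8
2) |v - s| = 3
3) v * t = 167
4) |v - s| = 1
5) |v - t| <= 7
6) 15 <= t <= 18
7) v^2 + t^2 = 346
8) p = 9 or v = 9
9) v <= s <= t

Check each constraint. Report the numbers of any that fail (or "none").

Violated: 1, 3, 4, 9.

1) v = 11 > 8, so we need p ≤ 8; but p = 9 > 8  no
2) |11 - 8| = 3  yes
3) v * t = 11 * 15 = 165, not 167  no
4) |11 - 8| = 3, not 1  no
5) |11 - 15| = 4; 4 ≤ 7  yes
6) t = 15 lies in [15, 18]  yes
7) v^2 + t^2 = 11^2 + 15^2 = 121 + 225 = 346  yes
8) p = 9 = 9 (first disjunct)  yes
9) values 11, 8, 15; v = 11 is not <= s = 8  no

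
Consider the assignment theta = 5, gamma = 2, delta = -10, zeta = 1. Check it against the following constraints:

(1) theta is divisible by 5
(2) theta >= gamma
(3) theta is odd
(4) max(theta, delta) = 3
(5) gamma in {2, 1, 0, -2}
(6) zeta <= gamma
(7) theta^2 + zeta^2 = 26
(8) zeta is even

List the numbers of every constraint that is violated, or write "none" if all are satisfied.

(1) 5 / 5 = 1, so 5 divides 5 — holds.
(2) theta = 5, gamma = 2; 5 ≥ 2 — holds.
(3) theta = 5 is odd — holds.
(4) max(5, -10) = 5, not 3 — does not hold.
(5) gamma = 2 is in {2, 1, 0, -2} — holds.
(6) zeta = 1, gamma = 2; 1 ≤ 2 — holds.
(7) theta^2 + zeta^2 = 5^2 + 1^2 = 25 + 1 = 26 — holds.
(8) zeta = 1 is odd — does not hold.

No — constraints 4 and 8 are not satisfied.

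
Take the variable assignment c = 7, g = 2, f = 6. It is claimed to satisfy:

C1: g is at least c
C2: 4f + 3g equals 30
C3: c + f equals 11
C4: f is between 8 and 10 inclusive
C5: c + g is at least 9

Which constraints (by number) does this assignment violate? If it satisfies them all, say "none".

C1: g = 2, c = 7; 2 < 7 (want ≥) — violated.
C2: 4f + 3g = 4(6) + 3(2) = 30 — OK.
C3: c + f = 7 + 6 = 13, not 11 — violated.
C4: f = 6 is outside [8, 10] — violated.
C5: c + g = 7 + 2 = 9; 9 ≥ 9 — OK.

Constraints 1, 3, and 4 do not hold.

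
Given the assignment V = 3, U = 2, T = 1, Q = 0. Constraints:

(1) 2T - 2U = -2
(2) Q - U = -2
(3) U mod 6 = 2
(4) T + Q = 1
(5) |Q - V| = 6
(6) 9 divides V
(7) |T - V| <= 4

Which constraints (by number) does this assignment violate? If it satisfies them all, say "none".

No — constraints 5, 6 are not satisfied.

(1) 2T - 2U = 2(1) - 2(2) = -2  OK
(2) Q - U = 0 - 2 = -2  OK
(3) 2 mod 6 = 2  OK
(4) T + Q = 1 + 0 = 1  OK
(5) |0 - 3| = 3, not 6  FAIL
(6) 3 = 9*0 + 3, so 9 does not divide 3  FAIL
(7) |1 - 3| = 2; 2 ≤ 4  OK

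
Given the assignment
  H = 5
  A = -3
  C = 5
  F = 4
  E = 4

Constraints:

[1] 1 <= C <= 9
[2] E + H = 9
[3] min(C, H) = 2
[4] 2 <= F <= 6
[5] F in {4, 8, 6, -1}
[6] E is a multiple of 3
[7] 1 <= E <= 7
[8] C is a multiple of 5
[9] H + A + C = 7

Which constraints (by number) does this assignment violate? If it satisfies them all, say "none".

The assignment fails constraints 3 and 6.

[1] C = 5 lies in [1, 9]  holds
[2] E + H = 4 + 5 = 9  holds
[3] min(5, 5) = 5, not 2  fails
[4] F = 4 lies in [2, 6]  holds
[5] F = 4 is in {4, 8, 6, -1}  holds
[6] 4 = 3*1 + 1, so 3 does not divide 4  fails
[7] E = 4 lies in [1, 7]  holds
[8] 5 / 5 = 1, so 5 divides 5  holds
[9] H + A + C = 5 + (-3) + 5 = 7  holds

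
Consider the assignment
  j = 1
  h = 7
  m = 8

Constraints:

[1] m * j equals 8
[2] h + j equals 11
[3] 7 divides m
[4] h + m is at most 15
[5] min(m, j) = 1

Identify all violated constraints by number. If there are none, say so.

[1] m * j = 8 * 1 = 8 — holds.
[2] h + j = 7 + 1 = 8, not 11 — fails.
[3] 8 = 7*1 + 1, so 7 does not divide 8 — fails.
[4] h + m = 7 + 8 = 15; 15 ≤ 15 — holds.
[5] min(8, 1) = 1 — holds.

Violated: 2 and 3.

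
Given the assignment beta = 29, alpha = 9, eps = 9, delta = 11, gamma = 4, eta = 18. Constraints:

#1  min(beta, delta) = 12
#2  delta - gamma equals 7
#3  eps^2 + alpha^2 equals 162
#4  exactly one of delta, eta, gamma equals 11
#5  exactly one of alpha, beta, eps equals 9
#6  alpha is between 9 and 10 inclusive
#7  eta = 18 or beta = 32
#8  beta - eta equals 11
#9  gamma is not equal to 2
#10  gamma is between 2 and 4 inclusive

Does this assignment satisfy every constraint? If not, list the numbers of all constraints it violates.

#1 min(29, 11) = 11, not 12  false
#2 delta - gamma = 11 - 4 = 7  true
#3 eps^2 + alpha^2 = 9^2 + 9^2 = 81 + 81 = 162  true
#4 delta=11, eta=18, gamma=4; 1 of them equals 11  true
#5 alpha=9, beta=29, eps=9; 2 of them equal 9, not exactly one  false
#6 alpha = 9 lies in [9, 10]  true
#7 eta = 18 = 18 (first disjunct)  true
#8 beta - eta = 29 - 18 = 11  true
#9 gamma = 4, and 4 ≠ 2  true
#10 gamma = 4 lies in [2, 4]  true

Constraints 1, 5 are violated.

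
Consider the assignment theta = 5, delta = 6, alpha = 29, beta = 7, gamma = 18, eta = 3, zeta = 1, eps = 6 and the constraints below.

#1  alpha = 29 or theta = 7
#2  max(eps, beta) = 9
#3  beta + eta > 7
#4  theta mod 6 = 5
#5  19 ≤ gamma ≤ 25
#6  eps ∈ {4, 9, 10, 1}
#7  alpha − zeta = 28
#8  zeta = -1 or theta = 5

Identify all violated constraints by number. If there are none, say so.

Constraints 2, 5, 6 do not hold.

#1 alpha = 29 = 29 (first disjunct) — holds.
#2 max(6, 7) = 7, not 9 — does not hold.
#3 beta + eta = 7 + 3 = 10; 10 > 7 — holds.
#4 5 mod 6 = 5 — holds.
#5 gamma = 18 is outside [19, 25] — does not hold.
#6 eps = 6 is not in {4, 9, 10, 1} — does not hold.
#7 alpha − zeta = 29 − 1 = 28 — holds.
#8 zeta = 1 ≠ -1, but theta = 5 = 5 (second disjunct) — holds.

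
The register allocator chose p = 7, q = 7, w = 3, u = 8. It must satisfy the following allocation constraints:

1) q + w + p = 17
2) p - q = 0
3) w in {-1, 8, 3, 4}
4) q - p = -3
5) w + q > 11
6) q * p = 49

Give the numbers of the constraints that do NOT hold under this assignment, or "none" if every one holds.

1) q + w + p = 7 + 3 + 7 = 17 — satisfied.
2) p - q = 7 - 7 = 0 — satisfied.
3) w = 3 is in {-1, 8, 3, 4} — satisfied.
4) q - p = 7 - 7 = 0, not -3 — violated.
5) w + q = 3 + 7 = 10; 10 ≤ 11, bound 11 not met — violated.
6) q * p = 7 * 7 = 49 — satisfied.

Violated: 4 and 5.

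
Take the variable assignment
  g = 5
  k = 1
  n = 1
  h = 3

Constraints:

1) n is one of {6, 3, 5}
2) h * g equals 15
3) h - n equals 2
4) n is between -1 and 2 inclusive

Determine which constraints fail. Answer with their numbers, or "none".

The assignment fails constraint 1.

1) n = 1 is not in {6, 3, 5} — violated.
2) h * g = 3 * 5 = 15 — satisfied.
3) h - n = 3 - 1 = 2 — satisfied.
4) n = 1 lies in [-1, 2] — satisfied.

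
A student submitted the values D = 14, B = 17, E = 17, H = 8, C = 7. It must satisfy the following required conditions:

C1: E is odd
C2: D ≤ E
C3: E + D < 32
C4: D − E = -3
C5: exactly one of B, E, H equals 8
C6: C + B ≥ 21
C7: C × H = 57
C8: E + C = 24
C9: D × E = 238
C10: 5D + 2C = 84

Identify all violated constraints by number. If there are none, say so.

C1: E = 17 is odd  OK
C2: D = 14, E = 17; 14 ≤ 17  OK
C3: E + D = 17 + 14 = 31; 31 < 32  OK
C4: D − E = 14 − 17 = -3  OK
C5: B=17, E=17, H=8; 1 of them equals 8  OK
C6: C + B = 7 + 17 = 24; 24 ≥ 21  OK
C7: C × H = 7 × 8 = 56, not 57  FAIL
C8: E + C = 17 + 7 = 24  OK
C9: D × E = 14 × 17 = 238  OK
C10: 5D + 2C = 5(14) + 2(7) = 84  OK

No — constraint 7 is not satisfied.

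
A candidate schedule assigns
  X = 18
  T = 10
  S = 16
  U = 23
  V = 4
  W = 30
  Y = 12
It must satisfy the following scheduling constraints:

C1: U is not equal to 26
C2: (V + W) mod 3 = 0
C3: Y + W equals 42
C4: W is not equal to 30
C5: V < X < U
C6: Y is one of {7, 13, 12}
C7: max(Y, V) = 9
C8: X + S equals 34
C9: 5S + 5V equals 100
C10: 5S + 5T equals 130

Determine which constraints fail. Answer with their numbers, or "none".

The assignment fails constraints 2, 4, 7.

C1: U = 23, and 23 ≠ 26  yes
C2: V + W = 34; 34 mod 3 = 1, not 0  no
C3: Y + W = 12 + 30 = 42  yes
C4: W = 30, but 30 is required to differ  no
C5: values 4 < 18 < 23  yes
C6: Y = 12 is in {7, 13, 12}  yes
C7: max(12, 4) = 12, not 9  no
C8: X + S = 18 + 16 = 34  yes
C9: 5S + 5V = 5(16) + 5(4) = 100  yes
C10: 5S + 5T = 5(16) + 5(10) = 130  yes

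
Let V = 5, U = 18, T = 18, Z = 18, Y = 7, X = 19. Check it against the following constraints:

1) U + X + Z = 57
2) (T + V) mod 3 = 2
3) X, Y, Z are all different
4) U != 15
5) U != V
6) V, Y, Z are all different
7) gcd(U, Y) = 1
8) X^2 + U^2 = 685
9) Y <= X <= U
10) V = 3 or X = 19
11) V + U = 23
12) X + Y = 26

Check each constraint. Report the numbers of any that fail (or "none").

1) U + X + Z = 18 + 19 + 18 = 55, not 57 — does not hold.
2) T + V = 23; 23 mod 3 = 2 — holds.
3) values 19, 7, 18 are pairwise distinct — holds.
4) U = 18, and 18 ≠ 15 — holds.
5) U = 18, V = 5; distinct — holds.
6) values 5, 7, 18 are pairwise distinct — holds.
7) gcd(18, 7) = 1 — holds.
8) X^2 + U^2 = 19^2 + 18^2 = 361 + 324 = 685 — holds.
9) values 7, 19, 18; X = 19 is not <= U = 18 — does not hold.
10) V = 5 ≠ 3, but X = 19 = 19 (second disjunct) — holds.
11) V + U = 5 + 18 = 23 — holds.
12) X + Y = 19 + 7 = 26 — holds.

Constraints 1 and 9 are violated.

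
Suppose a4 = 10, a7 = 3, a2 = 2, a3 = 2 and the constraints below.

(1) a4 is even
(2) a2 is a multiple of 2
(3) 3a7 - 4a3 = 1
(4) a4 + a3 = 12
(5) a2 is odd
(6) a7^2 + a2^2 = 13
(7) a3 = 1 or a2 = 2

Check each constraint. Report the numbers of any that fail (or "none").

(1) a4 = 10 is even  ✔
(2) 2 / 2 = 1, so 2 divides 2  ✔
(3) 3a7 - 4a3 = 3(3) - 4(2) = 1  ✔
(4) a4 + a3 = 10 + 2 = 12  ✔
(5) a2 = 2 is even  ✘
(6) a7^2 + a2^2 = 3^2 + 2^2 = 9 + 4 = 13  ✔
(7) a3 = 2 ≠ 1, but a2 = 2 = 2 (second disjunct)  ✔

Violated: 5.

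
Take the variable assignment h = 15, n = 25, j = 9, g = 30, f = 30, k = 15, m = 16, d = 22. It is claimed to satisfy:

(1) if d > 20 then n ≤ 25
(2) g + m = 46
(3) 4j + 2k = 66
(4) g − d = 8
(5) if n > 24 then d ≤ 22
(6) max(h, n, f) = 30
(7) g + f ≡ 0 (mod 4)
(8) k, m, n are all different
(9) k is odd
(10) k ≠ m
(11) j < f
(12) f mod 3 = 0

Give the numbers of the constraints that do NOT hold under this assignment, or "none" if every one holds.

(1) d = 22 > 20, so we need n ≤ 25; n = 25 ≤ 25 — OK.
(2) g + m = 30 + 16 = 46 — OK.
(3) 4j + 2k = 4(9) + 2(15) = 66 — OK.
(4) g − d = 30 − 22 = 8 — OK.
(5) n = 25 > 24, so we need d ≤ 22; d = 22 ≤ 22 — OK.
(6) max(15, 25, 30) = 30 — OK.
(7) g + f = 60; 60 mod 4 = 0 — OK.
(8) values 15, 16, 25 are pairwise distinct — OK.
(9) k = 15 is odd — OK.
(10) k = 15, m = 16; distinct — OK.
(11) j = 9, f = 30; 9 < 30 — OK.
(12) 30 mod 3 = 0 — OK.

No violations.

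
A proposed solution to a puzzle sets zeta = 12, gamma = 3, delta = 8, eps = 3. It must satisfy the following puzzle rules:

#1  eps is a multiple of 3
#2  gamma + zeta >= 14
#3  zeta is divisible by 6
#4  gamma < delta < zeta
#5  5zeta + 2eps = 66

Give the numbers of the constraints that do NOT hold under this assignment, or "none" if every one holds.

#1 3 / 3 = 1, so 3 divides 3 — holds.
#2 gamma + zeta = 3 + 12 = 15; 15 ≥ 14 — holds.
#3 12 / 6 = 2, so 6 divides 12 — holds.
#4 values 3 < 8 < 12 — holds.
#5 5zeta + 2eps = 5(12) + 2(3) = 66 — holds.

None — every constraint holds.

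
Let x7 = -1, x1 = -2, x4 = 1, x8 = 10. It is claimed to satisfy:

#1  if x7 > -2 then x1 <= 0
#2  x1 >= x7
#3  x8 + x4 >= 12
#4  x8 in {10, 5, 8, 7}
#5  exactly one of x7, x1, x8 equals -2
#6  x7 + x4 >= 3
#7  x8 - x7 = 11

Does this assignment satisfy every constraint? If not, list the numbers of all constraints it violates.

The assignment fails constraints 2, 3, 6.

#1 x7 = -1 > -2, so we need x1 ≤ 0; x1 = -2 ≤ 0  ✓
#2 x1 = -2, x7 = -1; -2 < -1 (want ≥)  ✗
#3 x8 + x4 = 10 + 1 = 11; 11 < 12, bound 12 not met  ✗
#4 x8 = 10 is in {10, 5, 8, 7}  ✓
#5 x7=-1, x1=-2, x8=10; 1 of them equals -2  ✓
#6 x7 + x4 = -1 + 1 = 0; 0 < 3, bound 3 not met  ✗
#7 x8 - x7 = 10 - (-1) = 11  ✓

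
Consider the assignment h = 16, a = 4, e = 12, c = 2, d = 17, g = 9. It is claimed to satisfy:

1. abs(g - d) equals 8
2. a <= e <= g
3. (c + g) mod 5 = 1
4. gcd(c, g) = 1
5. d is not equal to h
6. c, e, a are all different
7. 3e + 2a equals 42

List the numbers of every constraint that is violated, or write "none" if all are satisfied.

Constraints 2 and 7 are violated.

1. abs(9 - 17) = 8 — holds.
2. values 4, 12, 9; e = 12 is not <= g = 9 — does not hold.
3. c + g = 11; 11 mod 5 = 1 — holds.
4. gcd(2, 9) = 1 — holds.
5. d = 17, h = 16; distinct — holds.
6. values 2, 12, 4 are pairwise distinct — holds.
7. 3e + 2a = 3(12) + 2(4) = 44, not 42 — does not hold.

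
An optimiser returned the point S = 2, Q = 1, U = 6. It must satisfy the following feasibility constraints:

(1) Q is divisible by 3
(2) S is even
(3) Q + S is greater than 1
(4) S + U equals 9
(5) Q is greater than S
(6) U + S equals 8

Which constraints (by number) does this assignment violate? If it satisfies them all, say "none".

Constraints 1, 4, and 5 are violated.

(1) 1 = 3*0 + 1, so 3 does not divide 1  FAIL
(2) S = 2 is even  OK
(3) Q + S = 1 + 2 = 3; 3 > 1  OK
(4) S + U = 2 + 6 = 8, not 9  FAIL
(5) Q = 1, S = 2; 1 ≤ 2 (want >)  FAIL
(6) U + S = 6 + 2 = 8  OK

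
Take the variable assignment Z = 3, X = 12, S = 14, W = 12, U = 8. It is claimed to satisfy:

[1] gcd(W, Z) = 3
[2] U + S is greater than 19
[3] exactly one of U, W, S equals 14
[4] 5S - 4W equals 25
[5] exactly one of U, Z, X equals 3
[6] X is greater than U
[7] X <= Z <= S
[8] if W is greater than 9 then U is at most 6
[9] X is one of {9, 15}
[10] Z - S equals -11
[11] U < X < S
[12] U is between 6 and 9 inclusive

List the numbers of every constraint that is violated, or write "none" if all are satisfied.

[1] gcd(12, 3) = 3 — OK.
[2] U + S = 8 + 14 = 22; 22 > 19 — OK.
[3] U=8, W=12, S=14; 1 of them equals 14 — OK.
[4] 5S - 4W = 5(14) - 4(12) = 22, not 25 — violated.
[5] U=8, Z=3, X=12; 1 of them equals 3 — OK.
[6] X = 12, U = 8; 12 > 8 — OK.
[7] values 12, 3, 14; X = 12 is not <= Z = 3 — violated.
[8] W = 12 > 9, so we need U ≤ 6; but U = 8 > 6 — violated.
[9] X = 12 is not in {9, 15} — violated.
[10] Z - S = 3 - 14 = -11 — OK.
[11] values 8 < 12 < 14 — OK.
[12] U = 8 lies in [6, 9] — OK.

Constraints 4, 7, 8, 9 are violated.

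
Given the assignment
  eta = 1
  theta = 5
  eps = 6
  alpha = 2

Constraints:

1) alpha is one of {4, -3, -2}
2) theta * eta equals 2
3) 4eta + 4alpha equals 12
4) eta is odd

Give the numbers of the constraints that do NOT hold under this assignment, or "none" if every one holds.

1) alpha = 2 is not in {4, -3, -2}  false
2) theta * eta = 5 * 1 = 5, not 2  false
3) 4eta + 4alpha = 4(1) + 4(2) = 12  true
4) eta = 1 is odd  true

Constraints 1 and 2 do not hold.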